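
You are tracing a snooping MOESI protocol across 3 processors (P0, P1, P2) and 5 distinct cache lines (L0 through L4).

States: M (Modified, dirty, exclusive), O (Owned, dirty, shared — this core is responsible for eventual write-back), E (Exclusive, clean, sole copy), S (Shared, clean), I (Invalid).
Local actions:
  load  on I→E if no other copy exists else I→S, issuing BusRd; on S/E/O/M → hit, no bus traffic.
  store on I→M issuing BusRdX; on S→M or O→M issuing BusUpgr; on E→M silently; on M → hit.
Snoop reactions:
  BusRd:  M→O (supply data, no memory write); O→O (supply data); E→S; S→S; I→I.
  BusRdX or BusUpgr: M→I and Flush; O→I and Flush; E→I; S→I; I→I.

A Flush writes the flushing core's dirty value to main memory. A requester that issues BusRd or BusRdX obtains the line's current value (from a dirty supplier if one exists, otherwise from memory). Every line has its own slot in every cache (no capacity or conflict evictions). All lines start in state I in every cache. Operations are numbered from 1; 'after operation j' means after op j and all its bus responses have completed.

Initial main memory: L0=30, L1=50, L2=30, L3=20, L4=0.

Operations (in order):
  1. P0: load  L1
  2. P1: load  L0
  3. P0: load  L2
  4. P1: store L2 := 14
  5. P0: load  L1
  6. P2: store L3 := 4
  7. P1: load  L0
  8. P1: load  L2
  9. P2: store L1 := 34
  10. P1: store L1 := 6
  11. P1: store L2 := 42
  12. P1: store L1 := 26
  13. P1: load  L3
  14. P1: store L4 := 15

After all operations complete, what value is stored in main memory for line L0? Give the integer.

[1] P0: load  L1 | P0:E(50), P1:I, P2:I | bus: BusRd
[2] P1: load  L0 | P0:I, P1:E(30), P2:I | bus: BusRd
[3] P0: load  L2 | P0:E(30), P1:I, P2:I | bus: BusRd
[4] P1: store L2 := 14 | P0:I, P1:M(14), P2:I | bus: BusRdX
[5] P0: load  L1 | P0:E(50), P1:I, P2:I | bus: none
[6] P2: store L3 := 4 | P0:I, P1:I, P2:M(4) | bus: BusRdX
[7] P1: load  L0 | P0:I, P1:E(30), P2:I | bus: none
[8] P1: load  L2 | P0:I, P1:M(14), P2:I | bus: none
[9] P2: store L1 := 34 | P0:I, P1:I, P2:M(34) | bus: BusRdX
[10] P1: store L1 := 6 | P0:I, P1:M(6), P2:I | bus: BusRdX,Flush
[11] P1: store L2 := 42 | P0:I, P1:M(42), P2:I | bus: none
[12] P1: store L1 := 26 | P0:I, P1:M(26), P2:I | bus: none
[13] P1: load  L3 | P0:I, P1:S(4), P2:O(4) | bus: BusRd
[14] P1: store L4 := 15 | P0:I, P1:M(15), P2:I | bus: BusRdX

memory[L0] = 30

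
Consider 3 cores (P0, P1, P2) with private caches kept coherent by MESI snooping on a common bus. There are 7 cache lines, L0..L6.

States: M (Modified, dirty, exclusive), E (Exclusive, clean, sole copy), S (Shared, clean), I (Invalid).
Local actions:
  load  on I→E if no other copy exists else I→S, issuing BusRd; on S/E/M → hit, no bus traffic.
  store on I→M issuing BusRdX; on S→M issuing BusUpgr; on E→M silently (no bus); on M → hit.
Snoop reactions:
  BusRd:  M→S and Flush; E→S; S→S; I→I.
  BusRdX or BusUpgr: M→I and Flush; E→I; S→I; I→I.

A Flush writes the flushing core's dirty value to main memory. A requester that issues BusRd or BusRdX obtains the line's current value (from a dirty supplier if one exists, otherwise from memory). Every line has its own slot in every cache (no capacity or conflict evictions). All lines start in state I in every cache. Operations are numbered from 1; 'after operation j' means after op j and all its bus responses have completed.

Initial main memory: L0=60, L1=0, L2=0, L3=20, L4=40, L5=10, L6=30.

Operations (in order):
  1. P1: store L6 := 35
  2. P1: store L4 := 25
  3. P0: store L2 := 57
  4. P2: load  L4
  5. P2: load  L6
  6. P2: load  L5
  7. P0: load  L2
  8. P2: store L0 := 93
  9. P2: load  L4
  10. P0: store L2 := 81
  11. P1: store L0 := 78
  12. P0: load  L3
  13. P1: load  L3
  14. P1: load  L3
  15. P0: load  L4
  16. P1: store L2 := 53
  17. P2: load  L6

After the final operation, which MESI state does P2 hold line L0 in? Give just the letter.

state = I

  op1 P1: store L6 := 35 → I/M/I on L6; bus BusRdX; mem=30
  op2 P1: store L4 := 25 → I/M/I on L4; bus BusRdX; mem=40
  op3 P0: store L2 := 57 → M/I/I on L2; bus BusRdX; mem=0
  op4 P2: load  L4 → I/S/S on L4; bus BusRd Flush; mem=25
  op5 P2: load  L6 → I/S/S on L6; bus BusRd Flush; mem=35
  op6 P2: load  L5 → I/I/E on L5; bus BusRd; mem=10
  op7 P0: load  L2 → M/I/I on L2; bus (none); mem=0
  op8 P2: store L0 := 93 → I/I/M on L0; bus BusRdX; mem=60
  op9 P2: load  L4 → I/S/S on L4; bus (none); mem=25
  op10 P0: store L2 := 81 → M/I/I on L2; bus (none); mem=0
  op11 P1: store L0 := 78 → I/M/I on L0; bus BusRdX Flush; mem=93
  op12 P0: load  L3 → E/I/I on L3; bus BusRd; mem=20
  op13 P1: load  L3 → S/S/I on L3; bus BusRd; mem=20
  op14 P1: load  L3 → S/S/I on L3; bus (none); mem=20
  op15 P0: load  L4 → S/S/S on L4; bus BusRd; mem=25
  op16 P1: store L2 := 53 → I/M/I on L2; bus BusRdX Flush; mem=81
  op17 P2: load  L6 → I/S/S on L6; bus (none); mem=35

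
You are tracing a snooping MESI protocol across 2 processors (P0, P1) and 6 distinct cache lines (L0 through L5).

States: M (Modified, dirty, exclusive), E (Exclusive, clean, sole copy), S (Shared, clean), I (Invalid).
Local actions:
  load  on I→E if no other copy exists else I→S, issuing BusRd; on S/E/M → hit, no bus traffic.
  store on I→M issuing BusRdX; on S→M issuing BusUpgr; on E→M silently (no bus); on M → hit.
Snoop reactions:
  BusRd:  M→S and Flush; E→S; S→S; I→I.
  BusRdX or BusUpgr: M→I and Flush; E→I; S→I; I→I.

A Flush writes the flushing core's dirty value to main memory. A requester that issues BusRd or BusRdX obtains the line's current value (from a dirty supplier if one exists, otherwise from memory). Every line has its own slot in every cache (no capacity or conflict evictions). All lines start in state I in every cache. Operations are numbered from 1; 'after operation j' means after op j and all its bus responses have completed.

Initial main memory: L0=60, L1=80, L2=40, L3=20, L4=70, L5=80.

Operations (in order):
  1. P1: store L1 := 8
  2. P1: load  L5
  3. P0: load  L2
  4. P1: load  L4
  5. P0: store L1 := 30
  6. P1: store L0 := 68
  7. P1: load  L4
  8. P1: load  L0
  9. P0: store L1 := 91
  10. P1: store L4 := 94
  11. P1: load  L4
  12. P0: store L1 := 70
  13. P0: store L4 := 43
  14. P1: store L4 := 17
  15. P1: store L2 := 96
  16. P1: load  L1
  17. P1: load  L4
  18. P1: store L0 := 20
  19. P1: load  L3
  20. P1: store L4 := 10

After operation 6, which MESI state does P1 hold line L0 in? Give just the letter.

state = M

  op1 P1: store L1 := 8 → I/M on L1; bus BusRdX; mem=80
  op2 P1: load  L5 → I/E on L5; bus BusRd; mem=80
  op3 P0: load  L2 → E/I on L2; bus BusRd; mem=40
  op4 P1: load  L4 → I/E on L4; bus BusRd; mem=70
  op5 P0: store L1 := 30 → M/I on L1; bus BusRdX Flush; mem=8
  op6 P1: store L0 := 68 → I/M on L0; bus BusRdX; mem=60
  op7 P1: load  L4 → I/E on L4; bus (none); mem=70
  op8 P1: load  L0 → I/M on L0; bus (none); mem=60
  op9 P0: store L1 := 91 → M/I on L1; bus (none); mem=8
  op10 P1: store L4 := 94 → I/M on L4; bus (none); mem=70
  op11 P1: load  L4 → I/M on L4; bus (none); mem=70
  op12 P0: store L1 := 70 → M/I on L1; bus (none); mem=8
  op13 P0: store L4 := 43 → M/I on L4; bus BusRdX Flush; mem=94
  op14 P1: store L4 := 17 → I/M on L4; bus BusRdX Flush; mem=43
  op15 P1: store L2 := 96 → I/M on L2; bus BusRdX; mem=40
  op16 P1: load  L1 → S/S on L1; bus BusRd Flush; mem=70
  op17 P1: load  L4 → I/M on L4; bus (none); mem=43
  op18 P1: store L0 := 20 → I/M on L0; bus (none); mem=60
  op19 P1: load  L3 → I/E on L3; bus BusRd; mem=20
  op20 P1: store L4 := 10 → I/M on L4; bus (none); mem=43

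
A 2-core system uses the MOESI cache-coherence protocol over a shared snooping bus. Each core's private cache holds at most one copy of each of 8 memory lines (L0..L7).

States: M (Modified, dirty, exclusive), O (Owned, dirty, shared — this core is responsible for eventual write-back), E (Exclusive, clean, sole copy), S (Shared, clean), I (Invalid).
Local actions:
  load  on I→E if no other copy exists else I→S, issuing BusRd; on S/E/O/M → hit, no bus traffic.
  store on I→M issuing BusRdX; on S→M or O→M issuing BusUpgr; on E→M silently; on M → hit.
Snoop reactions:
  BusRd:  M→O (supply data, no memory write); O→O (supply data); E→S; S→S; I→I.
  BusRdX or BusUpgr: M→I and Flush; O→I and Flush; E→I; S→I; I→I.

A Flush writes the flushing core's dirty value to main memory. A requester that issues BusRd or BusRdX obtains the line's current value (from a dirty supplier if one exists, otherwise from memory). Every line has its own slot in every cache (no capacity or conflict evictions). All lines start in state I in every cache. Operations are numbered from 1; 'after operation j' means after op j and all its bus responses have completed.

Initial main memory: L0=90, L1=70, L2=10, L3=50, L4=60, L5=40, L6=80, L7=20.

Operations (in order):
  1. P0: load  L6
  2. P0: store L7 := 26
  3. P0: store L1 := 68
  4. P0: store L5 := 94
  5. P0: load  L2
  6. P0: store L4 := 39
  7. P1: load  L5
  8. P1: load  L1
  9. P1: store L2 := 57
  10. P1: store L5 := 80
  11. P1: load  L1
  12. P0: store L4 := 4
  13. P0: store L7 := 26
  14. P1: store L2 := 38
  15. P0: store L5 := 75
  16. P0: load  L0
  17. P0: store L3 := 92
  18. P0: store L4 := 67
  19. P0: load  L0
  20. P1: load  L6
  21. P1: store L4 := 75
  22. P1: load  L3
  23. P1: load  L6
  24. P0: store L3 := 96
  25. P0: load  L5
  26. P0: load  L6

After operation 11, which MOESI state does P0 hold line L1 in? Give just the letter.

state = O

  op1 P0: load  L6 → E/I on L6; bus BusRd; mem=80
  op2 P0: store L7 := 26 → M/I on L7; bus BusRdX; mem=20
  op3 P0: store L1 := 68 → M/I on L1; bus BusRdX; mem=70
  op4 P0: store L5 := 94 → M/I on L5; bus BusRdX; mem=40
  op5 P0: load  L2 → E/I on L2; bus BusRd; mem=10
  op6 P0: store L4 := 39 → M/I on L4; bus BusRdX; mem=60
  op7 P1: load  L5 → O/S on L5; bus BusRd; mem=40
  op8 P1: load  L1 → O/S on L1; bus BusRd; mem=70
  op9 P1: store L2 := 57 → I/M on L2; bus BusRdX; mem=10
  op10 P1: store L5 := 80 → I/M on L5; bus BusUpgr Flush; mem=94
  op11 P1: load  L1 → O/S on L1; bus (none); mem=70
  op12 P0: store L4 := 4 → M/I on L4; bus (none); mem=60
  op13 P0: store L7 := 26 → M/I on L7; bus (none); mem=20
  op14 P1: store L2 := 38 → I/M on L2; bus (none); mem=10
  op15 P0: store L5 := 75 → M/I on L5; bus BusRdX Flush; mem=80
  op16 P0: load  L0 → E/I on L0; bus BusRd; mem=90
  op17 P0: store L3 := 92 → M/I on L3; bus BusRdX; mem=50
  op18 P0: store L4 := 67 → M/I on L4; bus (none); mem=60
  op19 P0: load  L0 → E/I on L0; bus (none); mem=90
  op20 P1: load  L6 → S/S on L6; bus BusRd; mem=80
  op21 P1: store L4 := 75 → I/M on L4; bus BusRdX Flush; mem=67
  op22 P1: load  L3 → O/S on L3; bus BusRd; mem=50
  op23 P1: load  L6 → S/S on L6; bus (none); mem=80
  op24 P0: store L3 := 96 → M/I on L3; bus BusUpgr; mem=50
  op25 P0: load  L5 → M/I on L5; bus (none); mem=80
  op26 P0: load  L6 → S/S on L6; bus (none); mem=80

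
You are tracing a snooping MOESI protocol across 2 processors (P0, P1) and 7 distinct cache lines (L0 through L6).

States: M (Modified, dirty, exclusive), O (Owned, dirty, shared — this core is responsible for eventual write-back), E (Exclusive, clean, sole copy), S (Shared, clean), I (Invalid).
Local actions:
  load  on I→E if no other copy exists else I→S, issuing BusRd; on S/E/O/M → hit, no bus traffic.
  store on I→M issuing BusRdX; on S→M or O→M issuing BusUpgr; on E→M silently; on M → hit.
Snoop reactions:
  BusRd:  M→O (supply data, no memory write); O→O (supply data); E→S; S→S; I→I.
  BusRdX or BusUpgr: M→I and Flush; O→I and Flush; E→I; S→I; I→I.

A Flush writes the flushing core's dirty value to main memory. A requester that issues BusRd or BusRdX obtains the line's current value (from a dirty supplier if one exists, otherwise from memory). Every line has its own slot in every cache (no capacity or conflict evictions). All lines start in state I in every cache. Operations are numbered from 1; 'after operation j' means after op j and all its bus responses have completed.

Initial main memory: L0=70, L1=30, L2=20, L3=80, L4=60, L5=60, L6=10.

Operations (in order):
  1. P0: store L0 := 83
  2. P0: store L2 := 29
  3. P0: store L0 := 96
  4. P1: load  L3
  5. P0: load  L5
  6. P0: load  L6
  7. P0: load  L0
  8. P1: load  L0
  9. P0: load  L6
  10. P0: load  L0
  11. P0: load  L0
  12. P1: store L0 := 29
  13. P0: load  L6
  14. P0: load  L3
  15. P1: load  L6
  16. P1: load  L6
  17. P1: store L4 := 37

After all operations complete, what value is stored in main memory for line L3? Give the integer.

  op1 P0: store L0 := 83 → M/I on L0; bus BusRdX; mem=70
  op2 P0: store L2 := 29 → M/I on L2; bus BusRdX; mem=20
  op3 P0: store L0 := 96 → M/I on L0; bus (none); mem=70
  op4 P1: load  L3 → I/E on L3; bus BusRd; mem=80
  op5 P0: load  L5 → E/I on L5; bus BusRd; mem=60
  op6 P0: load  L6 → E/I on L6; bus BusRd; mem=10
  op7 P0: load  L0 → M/I on L0; bus (none); mem=70
  op8 P1: load  L0 → O/S on L0; bus BusRd; mem=70
  op9 P0: load  L6 → E/I on L6; bus (none); mem=10
  op10 P0: load  L0 → O/S on L0; bus (none); mem=70
  op11 P0: load  L0 → O/S on L0; bus (none); mem=70
  op12 P1: store L0 := 29 → I/M on L0; bus BusUpgr Flush; mem=96
  op13 P0: load  L6 → E/I on L6; bus (none); mem=10
  op14 P0: load  L3 → S/S on L3; bus BusRd; mem=80
  op15 P1: load  L6 → S/S on L6; bus BusRd; mem=10
  op16 P1: load  L6 → S/S on L6; bus (none); mem=10
  op17 P1: store L4 := 37 → I/M on L4; bus BusRdX; mem=60

memory[L3] = 80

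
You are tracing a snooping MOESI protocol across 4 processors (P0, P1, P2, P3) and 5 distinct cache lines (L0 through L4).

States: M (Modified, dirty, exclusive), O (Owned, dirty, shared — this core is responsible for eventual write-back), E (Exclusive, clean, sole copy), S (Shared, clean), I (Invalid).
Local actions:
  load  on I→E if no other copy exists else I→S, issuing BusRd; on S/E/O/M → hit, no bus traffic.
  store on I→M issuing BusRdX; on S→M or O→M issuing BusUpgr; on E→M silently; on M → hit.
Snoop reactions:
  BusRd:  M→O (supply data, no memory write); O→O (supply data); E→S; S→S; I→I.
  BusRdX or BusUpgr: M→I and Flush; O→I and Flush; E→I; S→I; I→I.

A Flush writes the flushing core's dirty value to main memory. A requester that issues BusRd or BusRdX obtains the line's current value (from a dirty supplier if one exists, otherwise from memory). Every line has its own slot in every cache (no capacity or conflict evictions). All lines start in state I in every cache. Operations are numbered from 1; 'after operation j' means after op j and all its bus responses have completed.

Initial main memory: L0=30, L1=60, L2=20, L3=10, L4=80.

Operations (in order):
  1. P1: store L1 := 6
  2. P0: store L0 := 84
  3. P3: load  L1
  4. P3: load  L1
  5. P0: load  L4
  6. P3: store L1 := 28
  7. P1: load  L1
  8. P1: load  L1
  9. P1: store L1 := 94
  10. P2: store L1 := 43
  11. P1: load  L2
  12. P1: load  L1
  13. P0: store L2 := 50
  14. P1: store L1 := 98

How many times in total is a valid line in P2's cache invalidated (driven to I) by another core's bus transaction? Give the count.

invalidations = 1

step 1: P1: store L1 := 6  ⟶  IMII  (L1)  txn=BusRdX  M[L1]=60
step 2: P0: store L0 := 84  ⟶  MIII  (L0)  txn=BusRdX  M[L0]=30
step 3: P3: load  L1  ⟶  IOIS  (L1)  txn=BusRd  M[L1]=60
step 4: P3: load  L1  ⟶  IOIS  (L1)  txn=∅  M[L1]=60
step 5: P0: load  L4  ⟶  EIII  (L4)  txn=BusRd  M[L4]=80
step 6: P3: store L1 := 28  ⟶  IIIM  (L1)  txn=BusUpgr+Flush  M[L1]=6
step 7: P1: load  L1  ⟶  ISIO  (L1)  txn=BusRd  M[L1]=6
step 8: P1: load  L1  ⟶  ISIO  (L1)  txn=∅  M[L1]=6
step 9: P1: store L1 := 94  ⟶  IMII  (L1)  txn=BusUpgr+Flush  M[L1]=28
step 10: P2: store L1 := 43  ⟶  IIMI  (L1)  txn=BusRdX+Flush  M[L1]=94
step 11: P1: load  L2  ⟶  IEII  (L2)  txn=BusRd  M[L2]=20
step 12: P1: load  L1  ⟶  ISOI  (L1)  txn=BusRd  M[L1]=94
step 13: P0: store L2 := 50  ⟶  MIII  (L2)  txn=BusRdX  M[L2]=20
step 14: P1: store L1 := 98  ⟶  IMII  (L1)  txn=BusUpgr+Flush  M[L1]=43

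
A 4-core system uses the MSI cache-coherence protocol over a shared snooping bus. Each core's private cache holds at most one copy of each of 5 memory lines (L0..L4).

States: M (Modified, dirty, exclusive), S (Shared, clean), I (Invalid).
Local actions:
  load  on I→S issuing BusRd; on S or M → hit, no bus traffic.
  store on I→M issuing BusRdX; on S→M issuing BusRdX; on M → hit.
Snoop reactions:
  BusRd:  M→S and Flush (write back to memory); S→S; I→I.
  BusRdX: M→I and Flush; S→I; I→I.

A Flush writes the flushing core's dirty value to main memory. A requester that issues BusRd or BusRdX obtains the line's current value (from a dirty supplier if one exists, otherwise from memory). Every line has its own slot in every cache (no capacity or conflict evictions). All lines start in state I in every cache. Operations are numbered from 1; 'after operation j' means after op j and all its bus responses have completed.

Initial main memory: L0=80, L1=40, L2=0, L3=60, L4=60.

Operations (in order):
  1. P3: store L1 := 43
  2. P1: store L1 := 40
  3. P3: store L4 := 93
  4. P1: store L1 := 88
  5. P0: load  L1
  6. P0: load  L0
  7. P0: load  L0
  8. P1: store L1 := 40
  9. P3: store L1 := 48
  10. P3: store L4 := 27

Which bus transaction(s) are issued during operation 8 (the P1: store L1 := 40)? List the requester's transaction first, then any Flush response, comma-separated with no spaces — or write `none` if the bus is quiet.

bus = BusRdX

step 1: P3: store L1 := 43  ⟶  IIIM  (L1)  txn=BusRdX  M[L1]=40
step 2: P1: store L1 := 40  ⟶  IMII  (L1)  txn=BusRdX+Flush  M[L1]=43
step 3: P3: store L4 := 93  ⟶  IIIM  (L4)  txn=BusRdX  M[L4]=60
step 4: P1: store L1 := 88  ⟶  IMII  (L1)  txn=∅  M[L1]=43
step 5: P0: load  L1  ⟶  SSII  (L1)  txn=BusRd+Flush  M[L1]=88
step 6: P0: load  L0  ⟶  SIII  (L0)  txn=BusRd  M[L0]=80
step 7: P0: load  L0  ⟶  SIII  (L0)  txn=∅  M[L0]=80
step 8: P1: store L1 := 40  ⟶  IMII  (L1)  txn=BusRdX  M[L1]=88
step 9: P3: store L1 := 48  ⟶  IIIM  (L1)  txn=BusRdX+Flush  M[L1]=40
step 10: P3: store L4 := 27  ⟶  IIIM  (L4)  txn=∅  M[L4]=60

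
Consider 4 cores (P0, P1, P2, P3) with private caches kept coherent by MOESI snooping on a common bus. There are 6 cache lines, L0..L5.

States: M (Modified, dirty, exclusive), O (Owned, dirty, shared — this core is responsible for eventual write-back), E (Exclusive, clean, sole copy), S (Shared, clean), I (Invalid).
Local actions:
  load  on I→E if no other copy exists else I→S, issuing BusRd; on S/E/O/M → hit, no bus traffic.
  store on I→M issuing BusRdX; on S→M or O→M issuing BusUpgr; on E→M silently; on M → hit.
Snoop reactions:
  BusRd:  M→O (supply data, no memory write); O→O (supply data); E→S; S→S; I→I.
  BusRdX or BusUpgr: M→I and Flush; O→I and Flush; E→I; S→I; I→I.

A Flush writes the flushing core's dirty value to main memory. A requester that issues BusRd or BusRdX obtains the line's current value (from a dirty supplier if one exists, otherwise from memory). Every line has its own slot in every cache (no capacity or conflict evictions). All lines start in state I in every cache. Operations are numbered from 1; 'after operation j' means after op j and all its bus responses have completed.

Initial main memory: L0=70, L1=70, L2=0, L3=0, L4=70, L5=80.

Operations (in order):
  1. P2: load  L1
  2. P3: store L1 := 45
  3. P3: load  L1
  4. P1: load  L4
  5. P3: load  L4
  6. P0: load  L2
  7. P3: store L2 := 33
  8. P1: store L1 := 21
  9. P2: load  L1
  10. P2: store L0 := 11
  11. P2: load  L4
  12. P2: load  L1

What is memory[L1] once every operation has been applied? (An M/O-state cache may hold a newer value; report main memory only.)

memory[L1] = 45

[1] P2: load  L1 | P0:I, P1:I, P2:E(70), P3:I | bus: BusRd
[2] P3: store L1 := 45 | P0:I, P1:I, P2:I, P3:M(45) | bus: BusRdX
[3] P3: load  L1 | P0:I, P1:I, P2:I, P3:M(45) | bus: none
[4] P1: load  L4 | P0:I, P1:E(70), P2:I, P3:I | bus: BusRd
[5] P3: load  L4 | P0:I, P1:S(70), P2:I, P3:S(70) | bus: BusRd
[6] P0: load  L2 | P0:E(0), P1:I, P2:I, P3:I | bus: BusRd
[7] P3: store L2 := 33 | P0:I, P1:I, P2:I, P3:M(33) | bus: BusRdX
[8] P1: store L1 := 21 | P0:I, P1:M(21), P2:I, P3:I | bus: BusRdX,Flush
[9] P2: load  L1 | P0:I, P1:O(21), P2:S(21), P3:I | bus: BusRd
[10] P2: store L0 := 11 | P0:I, P1:I, P2:M(11), P3:I | bus: BusRdX
[11] P2: load  L4 | P0:I, P1:S(70), P2:S(70), P3:S(70) | bus: BusRd
[12] P2: load  L1 | P0:I, P1:O(21), P2:S(21), P3:I | bus: none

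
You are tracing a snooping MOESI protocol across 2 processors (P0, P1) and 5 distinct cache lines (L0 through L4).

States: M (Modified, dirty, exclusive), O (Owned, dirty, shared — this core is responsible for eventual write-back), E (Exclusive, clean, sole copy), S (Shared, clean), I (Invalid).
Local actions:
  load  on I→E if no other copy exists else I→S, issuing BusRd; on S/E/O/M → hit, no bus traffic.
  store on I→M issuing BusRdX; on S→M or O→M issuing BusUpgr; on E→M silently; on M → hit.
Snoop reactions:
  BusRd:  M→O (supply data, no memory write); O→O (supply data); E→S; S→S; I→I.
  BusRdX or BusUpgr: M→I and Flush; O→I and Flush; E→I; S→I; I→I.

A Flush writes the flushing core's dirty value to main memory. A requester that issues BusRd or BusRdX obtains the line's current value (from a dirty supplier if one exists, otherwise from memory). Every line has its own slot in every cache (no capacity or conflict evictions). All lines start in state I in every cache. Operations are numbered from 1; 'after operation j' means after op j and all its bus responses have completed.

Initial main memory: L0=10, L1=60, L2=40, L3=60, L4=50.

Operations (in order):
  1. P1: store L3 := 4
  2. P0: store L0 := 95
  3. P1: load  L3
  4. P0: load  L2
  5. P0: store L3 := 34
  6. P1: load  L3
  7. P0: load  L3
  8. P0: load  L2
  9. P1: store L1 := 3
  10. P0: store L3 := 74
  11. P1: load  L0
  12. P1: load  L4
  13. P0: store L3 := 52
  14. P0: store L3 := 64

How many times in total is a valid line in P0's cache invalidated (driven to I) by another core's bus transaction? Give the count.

1. P1: store L3 := 4  bus=[BusRdX]  L3: P0=I P1=M  mem[L3]=60
2. P0: store L0 := 95  bus=[BusRdX]  L0: P0=M P1=I  mem[L0]=10
3. P1: load  L3  bus=[-]  L3: P0=I P1=M  mem[L3]=60
4. P0: load  L2  bus=[BusRd]  L2: P0=E P1=I  mem[L2]=40
5. P0: store L3 := 34  bus=[BusRdX,Flush]  L3: P0=M P1=I  mem[L3]=4
6. P1: load  L3  bus=[BusRd]  L3: P0=O P1=S  mem[L3]=4
7. P0: load  L3  bus=[-]  L3: P0=O P1=S  mem[L3]=4
8. P0: load  L2  bus=[-]  L2: P0=E P1=I  mem[L2]=40
9. P1: store L1 := 3  bus=[BusRdX]  L1: P0=I P1=M  mem[L1]=60
10. P0: store L3 := 74  bus=[BusUpgr]  L3: P0=M P1=I  mem[L3]=4
11. P1: load  L0  bus=[BusRd]  L0: P0=O P1=S  mem[L0]=10
12. P1: load  L4  bus=[BusRd]  L4: P0=I P1=E  mem[L4]=50
13. P0: store L3 := 52  bus=[-]  L3: P0=M P1=I  mem[L3]=4
14. P0: store L3 := 64  bus=[-]  L3: P0=M P1=I  mem[L3]=4

invalidations = 0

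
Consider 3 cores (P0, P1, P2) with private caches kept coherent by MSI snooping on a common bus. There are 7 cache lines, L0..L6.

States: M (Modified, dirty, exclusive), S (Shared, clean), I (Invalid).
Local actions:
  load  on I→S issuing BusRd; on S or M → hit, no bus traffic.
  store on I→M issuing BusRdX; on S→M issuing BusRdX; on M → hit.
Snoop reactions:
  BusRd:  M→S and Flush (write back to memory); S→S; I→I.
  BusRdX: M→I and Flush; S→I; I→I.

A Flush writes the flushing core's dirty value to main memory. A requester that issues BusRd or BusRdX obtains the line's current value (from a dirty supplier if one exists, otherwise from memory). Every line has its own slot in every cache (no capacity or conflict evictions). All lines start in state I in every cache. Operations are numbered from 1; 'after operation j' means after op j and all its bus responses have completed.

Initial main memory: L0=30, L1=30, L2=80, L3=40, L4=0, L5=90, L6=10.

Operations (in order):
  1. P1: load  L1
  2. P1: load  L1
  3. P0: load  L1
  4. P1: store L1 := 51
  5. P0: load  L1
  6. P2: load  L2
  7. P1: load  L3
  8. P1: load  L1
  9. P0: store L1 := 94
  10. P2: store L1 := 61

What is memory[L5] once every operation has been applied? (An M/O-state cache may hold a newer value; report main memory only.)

step 1: P1: load  L1  ⟶  ISI  (L1)  txn=BusRd  M[L1]=30
step 2: P1: load  L1  ⟶  ISI  (L1)  txn=∅  M[L1]=30
step 3: P0: load  L1  ⟶  SSI  (L1)  txn=BusRd  M[L1]=30
step 4: P1: store L1 := 51  ⟶  IMI  (L1)  txn=BusRdX  M[L1]=30
step 5: P0: load  L1  ⟶  SSI  (L1)  txn=BusRd+Flush  M[L1]=51
step 6: P2: load  L2  ⟶  IIS  (L2)  txn=BusRd  M[L2]=80
step 7: P1: load  L3  ⟶  ISI  (L3)  txn=BusRd  M[L3]=40
step 8: P1: load  L1  ⟶  SSI  (L1)  txn=∅  M[L1]=51
step 9: P0: store L1 := 94  ⟶  MII  (L1)  txn=BusRdX  M[L1]=51
step 10: P2: store L1 := 61  ⟶  IIM  (L1)  txn=BusRdX+Flush  M[L1]=94

memory[L5] = 90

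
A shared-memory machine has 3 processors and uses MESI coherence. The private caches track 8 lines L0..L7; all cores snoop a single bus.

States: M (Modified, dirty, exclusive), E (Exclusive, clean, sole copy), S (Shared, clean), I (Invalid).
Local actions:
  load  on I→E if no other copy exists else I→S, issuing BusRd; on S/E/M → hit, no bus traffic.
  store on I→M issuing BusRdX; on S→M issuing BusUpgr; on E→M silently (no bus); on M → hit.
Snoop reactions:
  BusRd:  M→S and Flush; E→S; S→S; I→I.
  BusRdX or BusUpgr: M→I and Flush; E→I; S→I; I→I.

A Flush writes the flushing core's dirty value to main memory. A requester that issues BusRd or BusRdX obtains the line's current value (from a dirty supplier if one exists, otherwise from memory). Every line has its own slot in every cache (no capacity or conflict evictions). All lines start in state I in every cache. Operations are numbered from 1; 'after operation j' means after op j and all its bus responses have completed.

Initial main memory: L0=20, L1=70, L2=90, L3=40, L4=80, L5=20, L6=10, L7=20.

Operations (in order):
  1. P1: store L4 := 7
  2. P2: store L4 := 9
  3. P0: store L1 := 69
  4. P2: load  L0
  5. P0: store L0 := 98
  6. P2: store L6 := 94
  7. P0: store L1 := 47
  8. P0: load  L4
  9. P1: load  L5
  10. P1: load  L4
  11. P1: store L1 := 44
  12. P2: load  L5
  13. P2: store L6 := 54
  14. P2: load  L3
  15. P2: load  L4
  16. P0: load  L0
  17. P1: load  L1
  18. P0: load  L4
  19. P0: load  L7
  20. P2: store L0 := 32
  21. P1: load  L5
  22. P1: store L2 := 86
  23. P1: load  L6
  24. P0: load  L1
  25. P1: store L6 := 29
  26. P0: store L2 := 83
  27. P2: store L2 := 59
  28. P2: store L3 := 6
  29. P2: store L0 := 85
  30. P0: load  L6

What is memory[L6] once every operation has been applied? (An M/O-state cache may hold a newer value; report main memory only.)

memory[L6] = 29

step 1: P1: store L4 := 7  ⟶  IMI  (L4)  txn=BusRdX  M[L4]=80
step 2: P2: store L4 := 9  ⟶  IIM  (L4)  txn=BusRdX+Flush  M[L4]=7
step 3: P0: store L1 := 69  ⟶  MII  (L1)  txn=BusRdX  M[L1]=70
step 4: P2: load  L0  ⟶  IIE  (L0)  txn=BusRd  M[L0]=20
step 5: P0: store L0 := 98  ⟶  MII  (L0)  txn=BusRdX  M[L0]=20
step 6: P2: store L6 := 94  ⟶  IIM  (L6)  txn=BusRdX  M[L6]=10
step 7: P0: store L1 := 47  ⟶  MII  (L1)  txn=∅  M[L1]=70
step 8: P0: load  L4  ⟶  SIS  (L4)  txn=BusRd+Flush  M[L4]=9
step 9: P1: load  L5  ⟶  IEI  (L5)  txn=BusRd  M[L5]=20
step 10: P1: load  L4  ⟶  SSS  (L4)  txn=BusRd  M[L4]=9
step 11: P1: store L1 := 44  ⟶  IMI  (L1)  txn=BusRdX+Flush  M[L1]=47
step 12: P2: load  L5  ⟶  ISS  (L5)  txn=BusRd  M[L5]=20
step 13: P2: store L6 := 54  ⟶  IIM  (L6)  txn=∅  M[L6]=10
step 14: P2: load  L3  ⟶  IIE  (L3)  txn=BusRd  M[L3]=40
step 15: P2: load  L4  ⟶  SSS  (L4)  txn=∅  M[L4]=9
step 16: P0: load  L0  ⟶  MII  (L0)  txn=∅  M[L0]=20
step 17: P1: load  L1  ⟶  IMI  (L1)  txn=∅  M[L1]=47
step 18: P0: load  L4  ⟶  SSS  (L4)  txn=∅  M[L4]=9
step 19: P0: load  L7  ⟶  EII  (L7)  txn=BusRd  M[L7]=20
step 20: P2: store L0 := 32  ⟶  IIM  (L0)  txn=BusRdX+Flush  M[L0]=98
step 21: P1: load  L5  ⟶  ISS  (L5)  txn=∅  M[L5]=20
step 22: P1: store L2 := 86  ⟶  IMI  (L2)  txn=BusRdX  M[L2]=90
step 23: P1: load  L6  ⟶  ISS  (L6)  txn=BusRd+Flush  M[L6]=54
step 24: P0: load  L1  ⟶  SSI  (L1)  txn=BusRd+Flush  M[L1]=44
step 25: P1: store L6 := 29  ⟶  IMI  (L6)  txn=BusUpgr  M[L6]=54
step 26: P0: store L2 := 83  ⟶  MII  (L2)  txn=BusRdX+Flush  M[L2]=86
step 27: P2: store L2 := 59  ⟶  IIM  (L2)  txn=BusRdX+Flush  M[L2]=83
step 28: P2: store L3 := 6  ⟶  IIM  (L3)  txn=∅  M[L3]=40
step 29: P2: store L0 := 85  ⟶  IIM  (L0)  txn=∅  M[L0]=98
step 30: P0: load  L6  ⟶  SSI  (L6)  txn=BusRd+Flush  M[L6]=29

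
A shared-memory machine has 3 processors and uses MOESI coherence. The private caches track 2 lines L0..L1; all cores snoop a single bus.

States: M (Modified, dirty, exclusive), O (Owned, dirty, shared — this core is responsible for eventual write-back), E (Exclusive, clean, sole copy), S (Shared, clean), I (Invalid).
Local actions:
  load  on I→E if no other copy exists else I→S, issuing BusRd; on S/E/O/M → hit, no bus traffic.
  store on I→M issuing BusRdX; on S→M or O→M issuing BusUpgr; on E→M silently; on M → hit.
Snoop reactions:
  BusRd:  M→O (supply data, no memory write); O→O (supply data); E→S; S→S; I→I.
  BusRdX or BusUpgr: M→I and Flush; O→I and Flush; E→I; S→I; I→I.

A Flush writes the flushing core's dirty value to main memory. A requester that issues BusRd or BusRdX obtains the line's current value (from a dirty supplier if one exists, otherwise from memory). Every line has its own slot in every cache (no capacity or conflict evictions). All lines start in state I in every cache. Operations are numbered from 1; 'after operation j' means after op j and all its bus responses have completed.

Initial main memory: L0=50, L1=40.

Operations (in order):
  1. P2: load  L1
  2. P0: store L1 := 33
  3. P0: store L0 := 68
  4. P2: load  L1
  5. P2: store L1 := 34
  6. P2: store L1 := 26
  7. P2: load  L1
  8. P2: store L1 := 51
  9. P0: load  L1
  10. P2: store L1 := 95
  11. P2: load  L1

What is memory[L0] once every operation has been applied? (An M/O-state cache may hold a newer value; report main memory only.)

1. P2: load  L1  bus=[BusRd]  L1: P0=I P1=I P2=E  mem[L1]=40
2. P0: store L1 := 33  bus=[BusRdX]  L1: P0=M P1=I P2=I  mem[L1]=40
3. P0: store L0 := 68  bus=[BusRdX]  L0: P0=M P1=I P2=I  mem[L0]=50
4. P2: load  L1  bus=[BusRd]  L1: P0=O P1=I P2=S  mem[L1]=40
5. P2: store L1 := 34  bus=[BusUpgr,Flush]  L1: P0=I P1=I P2=M  mem[L1]=33
6. P2: store L1 := 26  bus=[-]  L1: P0=I P1=I P2=M  mem[L1]=33
7. P2: load  L1  bus=[-]  L1: P0=I P1=I P2=M  mem[L1]=33
8. P2: store L1 := 51  bus=[-]  L1: P0=I P1=I P2=M  mem[L1]=33
9. P0: load  L1  bus=[BusRd]  L1: P0=S P1=I P2=O  mem[L1]=33
10. P2: store L1 := 95  bus=[BusUpgr]  L1: P0=I P1=I P2=M  mem[L1]=33
11. P2: load  L1  bus=[-]  L1: P0=I P1=I P2=M  mem[L1]=33

memory[L0] = 50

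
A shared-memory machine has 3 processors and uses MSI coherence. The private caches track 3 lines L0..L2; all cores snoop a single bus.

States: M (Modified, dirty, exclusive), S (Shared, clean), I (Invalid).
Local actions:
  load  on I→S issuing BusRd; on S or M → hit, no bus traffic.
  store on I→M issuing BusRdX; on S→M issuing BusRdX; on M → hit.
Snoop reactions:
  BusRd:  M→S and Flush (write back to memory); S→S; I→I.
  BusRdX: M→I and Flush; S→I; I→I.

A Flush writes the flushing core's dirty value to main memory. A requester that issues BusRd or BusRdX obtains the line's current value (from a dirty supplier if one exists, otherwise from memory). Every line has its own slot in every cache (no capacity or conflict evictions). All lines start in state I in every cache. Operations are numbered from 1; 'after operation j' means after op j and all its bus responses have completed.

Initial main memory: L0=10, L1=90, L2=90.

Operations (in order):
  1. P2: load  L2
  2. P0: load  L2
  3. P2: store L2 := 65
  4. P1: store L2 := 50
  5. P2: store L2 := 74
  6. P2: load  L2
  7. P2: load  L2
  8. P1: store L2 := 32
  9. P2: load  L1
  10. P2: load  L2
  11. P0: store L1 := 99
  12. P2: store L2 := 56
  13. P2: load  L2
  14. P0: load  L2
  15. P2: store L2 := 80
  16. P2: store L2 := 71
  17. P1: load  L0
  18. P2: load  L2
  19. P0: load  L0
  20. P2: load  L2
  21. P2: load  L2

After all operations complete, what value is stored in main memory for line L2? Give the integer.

memory[L2] = 56

1. P2: load  L2  bus=[BusRd]  L2: P0=I P1=I P2=S  mem[L2]=90
2. P0: load  L2  bus=[BusRd]  L2: P0=S P1=I P2=S  mem[L2]=90
3. P2: store L2 := 65  bus=[BusRdX]  L2: P0=I P1=I P2=M  mem[L2]=90
4. P1: store L2 := 50  bus=[BusRdX,Flush]  L2: P0=I P1=M P2=I  mem[L2]=65
5. P2: store L2 := 74  bus=[BusRdX,Flush]  L2: P0=I P1=I P2=M  mem[L2]=50
6. P2: load  L2  bus=[-]  L2: P0=I P1=I P2=M  mem[L2]=50
7. P2: load  L2  bus=[-]  L2: P0=I P1=I P2=M  mem[L2]=50
8. P1: store L2 := 32  bus=[BusRdX,Flush]  L2: P0=I P1=M P2=I  mem[L2]=74
9. P2: load  L1  bus=[BusRd]  L1: P0=I P1=I P2=S  mem[L1]=90
10. P2: load  L2  bus=[BusRd,Flush]  L2: P0=I P1=S P2=S  mem[L2]=32
11. P0: store L1 := 99  bus=[BusRdX]  L1: P0=M P1=I P2=I  mem[L1]=90
12. P2: store L2 := 56  bus=[BusRdX]  L2: P0=I P1=I P2=M  mem[L2]=32
13. P2: load  L2  bus=[-]  L2: P0=I P1=I P2=M  mem[L2]=32
14. P0: load  L2  bus=[BusRd,Flush]  L2: P0=S P1=I P2=S  mem[L2]=56
15. P2: store L2 := 80  bus=[BusRdX]  L2: P0=I P1=I P2=M  mem[L2]=56
16. P2: store L2 := 71  bus=[-]  L2: P0=I P1=I P2=M  mem[L2]=56
17. P1: load  L0  bus=[BusRd]  L0: P0=I P1=S P2=I  mem[L0]=10
18. P2: load  L2  bus=[-]  L2: P0=I P1=I P2=M  mem[L2]=56
19. P0: load  L0  bus=[BusRd]  L0: P0=S P1=S P2=I  mem[L0]=10
20. P2: load  L2  bus=[-]  L2: P0=I P1=I P2=M  mem[L2]=56
21. P2: load  L2  bus=[-]  L2: P0=I P1=I P2=M  mem[L2]=56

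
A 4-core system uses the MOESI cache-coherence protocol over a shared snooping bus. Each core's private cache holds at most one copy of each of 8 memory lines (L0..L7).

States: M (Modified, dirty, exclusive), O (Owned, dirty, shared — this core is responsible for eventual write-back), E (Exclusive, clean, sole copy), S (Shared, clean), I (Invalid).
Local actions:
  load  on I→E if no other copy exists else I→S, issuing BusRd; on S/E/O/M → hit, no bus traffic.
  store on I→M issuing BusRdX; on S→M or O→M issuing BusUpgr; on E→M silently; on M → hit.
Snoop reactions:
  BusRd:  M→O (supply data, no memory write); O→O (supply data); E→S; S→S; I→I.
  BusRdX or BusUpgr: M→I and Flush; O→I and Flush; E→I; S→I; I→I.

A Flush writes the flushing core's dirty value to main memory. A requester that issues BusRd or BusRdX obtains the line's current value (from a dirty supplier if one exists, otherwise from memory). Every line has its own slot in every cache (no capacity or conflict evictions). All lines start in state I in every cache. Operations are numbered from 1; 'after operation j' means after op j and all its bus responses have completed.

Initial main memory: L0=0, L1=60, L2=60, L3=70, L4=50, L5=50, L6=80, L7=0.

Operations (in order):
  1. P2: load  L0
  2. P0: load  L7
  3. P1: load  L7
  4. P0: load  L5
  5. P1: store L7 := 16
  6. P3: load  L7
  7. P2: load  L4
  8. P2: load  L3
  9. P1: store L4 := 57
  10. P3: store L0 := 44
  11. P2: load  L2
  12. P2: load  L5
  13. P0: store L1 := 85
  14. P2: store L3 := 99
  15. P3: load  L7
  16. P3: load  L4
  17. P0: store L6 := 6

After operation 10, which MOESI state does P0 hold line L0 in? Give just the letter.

  op1 P2: load  L0 → I/I/E/I on L0; bus BusRd; mem=0
  op2 P0: load  L7 → E/I/I/I on L7; bus BusRd; mem=0
  op3 P1: load  L7 → S/S/I/I on L7; bus BusRd; mem=0
  op4 P0: load  L5 → E/I/I/I on L5; bus BusRd; mem=50
  op5 P1: store L7 := 16 → I/M/I/I on L7; bus BusUpgr; mem=0
  op6 P3: load  L7 → I/O/I/S on L7; bus BusRd; mem=0
  op7 P2: load  L4 → I/I/E/I on L4; bus BusRd; mem=50
  op8 P2: load  L3 → I/I/E/I on L3; bus BusRd; mem=70
  op9 P1: store L4 := 57 → I/M/I/I on L4; bus BusRdX; mem=50
  op10 P3: store L0 := 44 → I/I/I/M on L0; bus BusRdX; mem=0
  op11 P2: load  L2 → I/I/E/I on L2; bus BusRd; mem=60
  op12 P2: load  L5 → S/I/S/I on L5; bus BusRd; mem=50
  op13 P0: store L1 := 85 → M/I/I/I on L1; bus BusRdX; mem=60
  op14 P2: store L3 := 99 → I/I/M/I on L3; bus (none); mem=70
  op15 P3: load  L7 → I/O/I/S on L7; bus (none); mem=0
  op16 P3: load  L4 → I/O/I/S on L4; bus BusRd; mem=50
  op17 P0: store L6 := 6 → M/I/I/I on L6; bus BusRdX; mem=80

state = I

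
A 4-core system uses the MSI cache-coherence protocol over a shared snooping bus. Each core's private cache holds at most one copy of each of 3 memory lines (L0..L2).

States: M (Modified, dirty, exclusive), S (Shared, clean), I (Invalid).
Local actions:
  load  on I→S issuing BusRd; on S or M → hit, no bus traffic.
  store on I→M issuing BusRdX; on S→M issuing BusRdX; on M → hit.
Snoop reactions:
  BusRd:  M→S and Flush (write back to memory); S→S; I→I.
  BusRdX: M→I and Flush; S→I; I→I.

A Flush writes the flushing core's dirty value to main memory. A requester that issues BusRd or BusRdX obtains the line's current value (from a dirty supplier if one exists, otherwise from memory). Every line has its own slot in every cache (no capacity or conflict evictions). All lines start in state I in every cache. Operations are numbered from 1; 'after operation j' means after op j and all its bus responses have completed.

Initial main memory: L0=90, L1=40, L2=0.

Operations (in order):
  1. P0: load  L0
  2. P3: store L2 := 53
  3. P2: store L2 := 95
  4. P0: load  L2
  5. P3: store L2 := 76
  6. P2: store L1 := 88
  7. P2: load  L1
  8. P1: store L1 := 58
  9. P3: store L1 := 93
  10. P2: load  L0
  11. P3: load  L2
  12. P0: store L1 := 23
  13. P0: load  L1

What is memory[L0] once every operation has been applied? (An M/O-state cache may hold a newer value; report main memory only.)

  op1 P0: load  L0 → S/I/I/I on L0; bus BusRd; mem=90
  op2 P3: store L2 := 53 → I/I/I/M on L2; bus BusRdX; mem=0
  op3 P2: store L2 := 95 → I/I/M/I on L2; bus BusRdX Flush; mem=53
  op4 P0: load  L2 → S/I/S/I on L2; bus BusRd Flush; mem=95
  op5 P3: store L2 := 76 → I/I/I/M on L2; bus BusRdX; mem=95
  op6 P2: store L1 := 88 → I/I/M/I on L1; bus BusRdX; mem=40
  op7 P2: load  L1 → I/I/M/I on L1; bus (none); mem=40
  op8 P1: store L1 := 58 → I/M/I/I on L1; bus BusRdX Flush; mem=88
  op9 P3: store L1 := 93 → I/I/I/M on L1; bus BusRdX Flush; mem=58
  op10 P2: load  L0 → S/I/S/I on L0; bus BusRd; mem=90
  op11 P3: load  L2 → I/I/I/M on L2; bus (none); mem=95
  op12 P0: store L1 := 23 → M/I/I/I on L1; bus BusRdX Flush; mem=93
  op13 P0: load  L1 → M/I/I/I on L1; bus (none); mem=93

memory[L0] = 90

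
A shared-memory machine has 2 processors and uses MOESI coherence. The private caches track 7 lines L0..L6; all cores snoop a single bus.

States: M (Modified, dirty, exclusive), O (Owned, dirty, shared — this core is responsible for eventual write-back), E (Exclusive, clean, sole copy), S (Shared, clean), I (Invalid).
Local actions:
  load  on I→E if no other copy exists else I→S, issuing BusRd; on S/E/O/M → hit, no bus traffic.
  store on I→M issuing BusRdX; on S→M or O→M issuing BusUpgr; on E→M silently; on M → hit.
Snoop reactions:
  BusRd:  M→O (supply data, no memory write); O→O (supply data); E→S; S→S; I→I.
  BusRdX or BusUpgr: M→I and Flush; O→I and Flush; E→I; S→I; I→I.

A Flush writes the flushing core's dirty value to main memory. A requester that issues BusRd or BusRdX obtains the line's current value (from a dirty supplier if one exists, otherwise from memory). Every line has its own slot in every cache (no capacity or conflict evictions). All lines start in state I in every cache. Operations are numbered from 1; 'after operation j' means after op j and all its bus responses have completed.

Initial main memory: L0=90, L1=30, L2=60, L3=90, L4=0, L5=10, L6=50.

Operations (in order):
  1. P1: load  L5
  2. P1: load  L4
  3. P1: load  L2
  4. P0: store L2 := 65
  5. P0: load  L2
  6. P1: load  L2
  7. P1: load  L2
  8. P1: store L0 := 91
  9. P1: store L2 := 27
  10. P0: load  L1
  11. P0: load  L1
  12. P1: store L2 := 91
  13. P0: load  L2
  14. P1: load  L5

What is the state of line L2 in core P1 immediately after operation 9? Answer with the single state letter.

state = M

1. P1: load  L5  bus=[BusRd]  L5: P0=I P1=E  mem[L5]=10
2. P1: load  L4  bus=[BusRd]  L4: P0=I P1=E  mem[L4]=0
3. P1: load  L2  bus=[BusRd]  L2: P0=I P1=E  mem[L2]=60
4. P0: store L2 := 65  bus=[BusRdX]  L2: P0=M P1=I  mem[L2]=60
5. P0: load  L2  bus=[-]  L2: P0=M P1=I  mem[L2]=60
6. P1: load  L2  bus=[BusRd]  L2: P0=O P1=S  mem[L2]=60
7. P1: load  L2  bus=[-]  L2: P0=O P1=S  mem[L2]=60
8. P1: store L0 := 91  bus=[BusRdX]  L0: P0=I P1=M  mem[L0]=90
9. P1: store L2 := 27  bus=[BusUpgr,Flush]  L2: P0=I P1=M  mem[L2]=65
10. P0: load  L1  bus=[BusRd]  L1: P0=E P1=I  mem[L1]=30
11. P0: load  L1  bus=[-]  L1: P0=E P1=I  mem[L1]=30
12. P1: store L2 := 91  bus=[-]  L2: P0=I P1=M  mem[L2]=65
13. P0: load  L2  bus=[BusRd]  L2: P0=S P1=O  mem[L2]=65
14. P1: load  L5  bus=[-]  L5: P0=I P1=E  mem[L5]=10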